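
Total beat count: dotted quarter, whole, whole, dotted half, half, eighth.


Step by step:
Beat values:
  dotted quarter = 1.5 beats
  whole = 4 beats
  whole = 4 beats
  dotted half = 3 beats
  half = 2 beats
  eighth = 0.5 beats
Sum = 1.5 + 4 + 4 + 3 + 2 + 0.5
= 15 beats


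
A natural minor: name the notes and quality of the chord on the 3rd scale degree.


Let's work it out.
A natural minor scale: A B C D E F G
Diatonic triad on degree 3 stacks scale notes 3, 5, 7: C E G
C→E = 4 semitones; C→G = 7 semitones → major triad
= C E G (major)


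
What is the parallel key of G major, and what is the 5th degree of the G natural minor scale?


Reasoning:
Parallel keys share the same tonic but differ in mode
G major → parallel is G minor
G natural minor scale: G A Bb C D Eb F
= G minor; 5th degree = D


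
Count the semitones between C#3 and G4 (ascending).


Absolute semitone position = octave×12 + chromatic position
C#3: 3×12 + 1 = 37
G4: 4×12 + 7 = 55
Difference = 55 - 37 = 18
= 18 semitones


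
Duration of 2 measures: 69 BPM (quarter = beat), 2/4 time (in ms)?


Step by step:
Quarter-note beat duration = 60000 / 69 ms
Beats per measure (2/4) = 2
One measure = 2 × 60000 / 69 = 120000 / 69 ms
2 measures = 2 × 120000 / 69 = 240000 / 69
= 3478.3 ms


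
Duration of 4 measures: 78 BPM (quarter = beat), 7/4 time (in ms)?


Reasoning:
Quarter-note beat duration = 60000 / 78 ms
Beats per measure (7/4) = 7
One measure = 7 × 60000 / 78 = 420000 / 78 ms
4 measures = 4 × 420000 / 78 = 1680000 / 78
= 21538.5 ms


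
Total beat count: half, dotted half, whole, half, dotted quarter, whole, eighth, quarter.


Reasoning:
Beat values:
  half = 2 beats
  dotted half = 3 beats
  whole = 4 beats
  half = 2 beats
  dotted quarter = 1.5 beats
  whole = 4 beats
  eighth = 0.5 beats
  quarter = 1 beat
Sum = 2 + 3 + 4 + 2 + 1.5 + 4 + 0.5 + 1
= 18 beats


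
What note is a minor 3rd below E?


Working:
A 3rd spans 3 letter names, so from E we land on C
A minor 3rd = 3 semitones below E
Spell C at that pitch: C#
= C#


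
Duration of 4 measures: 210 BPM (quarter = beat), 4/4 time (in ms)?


Solution.
Quarter-note beat duration = 60000 / 210 ms
Beats per measure (4/4) = 4
One measure = 4 × 60000 / 210 = 240000 / 210 ms
4 measures = 4 × 240000 / 210 = 960000 / 210
= 4571.4 ms


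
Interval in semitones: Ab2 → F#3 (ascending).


Let's work it out.
Absolute semitone position = octave×12 + chromatic position
Ab2: 2×12 + 8 = 32
F#3: 3×12 + 6 = 42
Difference = 42 - 32 = 10
= 10 semitones


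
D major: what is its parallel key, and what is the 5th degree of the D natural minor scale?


Parallel keys share the same tonic but differ in mode
D major → parallel is D minor
D natural minor scale: D E F G A Bb C
= D minor; 5th degree = A


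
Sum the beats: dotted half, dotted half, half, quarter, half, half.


Beat values:
  dotted half = 3 beats
  dotted half = 3 beats
  half = 2 beats
  quarter = 1 beat
  half = 2 beats
  half = 2 beats
Sum = 3 + 3 + 2 + 1 + 2 + 2
= 13 beats


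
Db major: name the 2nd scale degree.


Major scale pattern: W-W-H-W-W-W-H (2-2-1-2-2-2-1 semitones)
Starting from Db:
  Db + 2 semitones → Eb
  Eb + 2 semitones → F
  F + 1 semitone → Gb
  Gb + 2 semitones → Ab
  Ab + 2 semitones → Bb
  Bb + 2 semitones → C
  C + 1 semitone → Db
Scale: Db Eb F Gb Ab Bb C
Degree 2 = Eb


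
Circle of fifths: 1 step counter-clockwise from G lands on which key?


Solution.
Each counter-clockwise step moves down a perfect 5th (= up a perfect 4th)
From G: G → C
= C


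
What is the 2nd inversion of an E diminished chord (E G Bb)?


Working:
Root position: E G Bb
2nd inversion: move root and 3rd up an octave
Bass note: Bb
Notes (bottom to top) = Bb E G


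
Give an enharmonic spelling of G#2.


Working:
Enharmonic notes sound the same pitch but are spelled with different letter names
G# and Ab name the same pitch class
= Ab2


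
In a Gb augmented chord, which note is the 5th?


Augmented triad = root + major 3rd (4 semitones) + augmented 5th (8 semitones)
A triad on Gb stacks thirds, so the chord tones use letter names G-B-D
Root: Gb
Major 3rd above Gb: Bb
Augmented 5th above Gb: D
The 5th = D


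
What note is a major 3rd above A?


Working:
A 3rd spans 3 letter names, so from A we land on C
A major 3rd = 4 semitones above A
Spell C at that pitch: C#
= C#


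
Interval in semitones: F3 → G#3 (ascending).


Absolute semitone position = octave×12 + chromatic position
F3: 3×12 + 5 = 41
G#3: 3×12 + 8 = 44
Difference = 44 - 41 = 3
= 3 semitones


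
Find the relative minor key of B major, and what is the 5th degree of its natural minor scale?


Let's work it out.
The relative minor shares the major's key signature and starts on its 6th degree
6th degree = a major 6th above the tonic; a major 6th above B is G#
→ relative minor of B major is G# minor
G# natural minor scale: G# A# B C# D# E F#
= G# minor; 5th degree = D#


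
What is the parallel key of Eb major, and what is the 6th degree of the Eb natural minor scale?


Working:
Parallel keys share the same tonic but differ in mode
Eb major → parallel is Eb minor
Eb natural minor scale: Eb F Gb Ab Bb Cb Db
= Eb minor; 6th degree = Cb


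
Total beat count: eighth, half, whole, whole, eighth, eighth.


Working:
Beat values:
  eighth = 0.5 beats
  half = 2 beats
  whole = 4 beats
  whole = 4 beats
  eighth = 0.5 beats
  eighth = 0.5 beats
Sum = 0.5 + 2 + 4 + 4 + 0.5 + 0.5
= 11.5 beats


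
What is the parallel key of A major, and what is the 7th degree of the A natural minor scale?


Parallel keys share the same tonic but differ in mode
A major → parallel is A minor
A natural minor scale: A B C D E F G
= A minor; 7th degree = G


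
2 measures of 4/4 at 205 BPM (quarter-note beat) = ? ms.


Solution.
Quarter-note beat duration = 60000 / 205 ms
Beats per measure (4/4) = 4
One measure = 4 × 60000 / 205 = 240000 / 205 ms
2 measures = 2 × 240000 / 205 = 480000 / 205
= 2341.5 ms


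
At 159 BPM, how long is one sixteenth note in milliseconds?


Reasoning:
One quarter-note beat = 60000 / BPM = 60000 / 159 ms
Sixteenth note = 1/4 × quarter note
Duration = 1/4 × 60000 / 159 = 15000 / 159
= 94.3 ms


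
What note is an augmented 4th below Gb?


Working:
A 4th spans 4 letter names, so from G we land on D
An augmented 4th = 6 semitones below Gb
Spell D at that pitch: Dbb
= Dbb


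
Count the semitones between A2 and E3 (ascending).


Reasoning:
Absolute semitone position = octave×12 + chromatic position
A2: 2×12 + 9 = 33
E3: 3×12 + 4 = 40
Difference = 40 - 33 = 7
= 7 semitones


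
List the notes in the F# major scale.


Working:
Major scale pattern: W-W-H-W-W-W-H (2-2-1-2-2-2-1 semitones)
Starting from F#:
  F# + 2 semitones → G#
  G# + 2 semitones → A#
  A# + 1 semitone → B
  B + 2 semitones → C#
  C# + 2 semitones → D#
  D# + 2 semitones → E#
  E# + 1 semitone → F#
Scale = F# G# A# B C# D# E#


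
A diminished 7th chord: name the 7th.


Step by step:
Diminished 7th chord = root + minor 3rd + diminished 5th + diminished 7th
Seventh chords stack in thirds, so the letter names are A-C-E-G
Root: A
Minor 3rd above A: C
Diminished 5th above A: Eb
Diminished 7th above A: Gb
The 7th = Gb


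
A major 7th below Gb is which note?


Working:
A 7th spans 7 letter names, so from G we land on A
A major 7th = 11 semitones below Gb
Spell A at that pitch: Abb
= Abb


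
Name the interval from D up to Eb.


Letter names: D → E spans 2 letter names → a 2nd
Semitones: D → Eb = 1 half-step
A 2nd of 1 semitone is a minor 2nd
= minor 2nd


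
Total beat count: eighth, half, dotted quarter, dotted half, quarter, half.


Reasoning:
Beat values:
  eighth = 0.5 beats
  half = 2 beats
  dotted quarter = 1.5 beats
  dotted half = 3 beats
  quarter = 1 beat
  half = 2 beats
Sum = 0.5 + 2 + 1.5 + 3 + 1 + 2
= 10 beats


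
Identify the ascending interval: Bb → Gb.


Solution.
Letter names: B → G spans 6 letter names → a 6th
Semitones: Bb → Gb = 8 half-steps
A 6th of 8 semitones is a minor 6th
= minor 6th


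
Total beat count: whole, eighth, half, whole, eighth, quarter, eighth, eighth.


Step by step:
Beat values:
  whole = 4 beats
  eighth = 0.5 beats
  half = 2 beats
  whole = 4 beats
  eighth = 0.5 beats
  quarter = 1 beat
  eighth = 0.5 beats
  eighth = 0.5 beats
Sum = 4 + 0.5 + 2 + 4 + 0.5 + 1 + 0.5 + 0.5
= 13 beats


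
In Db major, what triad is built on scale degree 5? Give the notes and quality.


Db major scale: Db Eb F Gb Ab Bb C
Diatonic triad on degree 5 stacks scale notes 5, 7, 2: Ab C Eb
Ab→C = 4 semitones; Ab→Eb = 7 semitones → major triad
= Ab C Eb (major)


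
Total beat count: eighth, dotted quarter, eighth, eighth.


Step by step:
Beat values:
  eighth = 0.5 beats
  dotted quarter = 1.5 beats
  eighth = 0.5 beats
  eighth = 0.5 beats
Sum = 0.5 + 1.5 + 0.5 + 0.5
= 3 beats


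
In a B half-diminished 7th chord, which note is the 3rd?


Step by step:
Half-diminished 7th chord = root + minor 3rd + diminished 5th + minor 7th
Seventh chords stack in thirds, so the letter names are B-D-F-A
Root: B
Minor 3rd above B: D
Diminished 5th above B: F
Minor 7th above B: A
The 3rd = D


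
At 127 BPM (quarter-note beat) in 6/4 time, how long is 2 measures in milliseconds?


Let's work it out.
Quarter-note beat duration = 60000 / 127 ms
Beats per measure (6/4) = 6
One measure = 6 × 60000 / 127 = 360000 / 127 ms
2 measures = 2 × 360000 / 127 = 720000 / 127
= 5669.3 ms


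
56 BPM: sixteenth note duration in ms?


Reasoning:
One quarter-note beat = 60000 / BPM = 60000 / 56 ms
Sixteenth note = 1/4 × quarter note
Duration = 1/4 × 60000 / 56 = 15000 / 56
= 267.9 ms


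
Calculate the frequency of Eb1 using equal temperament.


Working:
f = 440 × 2^(n/12) where n = semitones from A4
Eb1: -42 semitones from A4
f = 440 × 2^(-42/12)
f = 38.89 Hz


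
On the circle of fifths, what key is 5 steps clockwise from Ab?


Working:
Each clockwise step on the circle of fifths moves up a perfect 5th
From Ab: Ab → Eb → Bb → F → C → G
= G


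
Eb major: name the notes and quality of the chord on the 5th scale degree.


Working:
Eb major scale: Eb F G Ab Bb C D
Diatonic triad on degree 5 stacks scale notes 5, 7, 2: Bb D F
Bb→D = 4 semitones; Bb→F = 7 semitones → major triad
= Bb D F (major)


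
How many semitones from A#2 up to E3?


Solution.
Absolute semitone position = octave×12 + chromatic position
A#2: 2×12 + 10 = 34
E3: 3×12 + 4 = 40
Difference = 40 - 34 = 6
= 6 semitones


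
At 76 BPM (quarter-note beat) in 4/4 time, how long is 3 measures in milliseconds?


Solution.
Quarter-note beat duration = 60000 / 76 ms
Beats per measure (4/4) = 4
One measure = 4 × 60000 / 76 = 240000 / 76 ms
3 measures = 3 × 240000 / 76 = 720000 / 76
= 9473.7 ms


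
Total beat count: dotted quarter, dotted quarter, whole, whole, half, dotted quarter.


Beat values:
  dotted quarter = 1.5 beats
  dotted quarter = 1.5 beats
  whole = 4 beats
  whole = 4 beats
  half = 2 beats
  dotted quarter = 1.5 beats
Sum = 1.5 + 1.5 + 4 + 4 + 2 + 1.5
= 14.5 beats


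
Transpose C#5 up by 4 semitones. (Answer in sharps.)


C#5: chromatic position 1 in octave 5 → absolute = 5×12 + 1 = 61
Transpose up 4: 61 + 4 = 65
65 = 5×12 + 5 → F in octave 5
Result = F5


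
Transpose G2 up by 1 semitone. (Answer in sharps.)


G2: chromatic position 7 in octave 2 → absolute = 2×12 + 7 = 31
Transpose up 1: 31 + 1 = 32
32 = 2×12 + 8 → G# in octave 2
Result = G#2


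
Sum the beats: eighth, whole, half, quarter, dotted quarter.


Solution.
Beat values:
  eighth = 0.5 beats
  whole = 4 beats
  half = 2 beats
  quarter = 1 beat
  dotted quarter = 1.5 beats
Sum = 0.5 + 4 + 2 + 1 + 1.5
= 9 beats


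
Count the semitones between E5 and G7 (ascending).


Step by step:
Absolute semitone position = octave×12 + chromatic position
E5: 5×12 + 4 = 64
G7: 7×12 + 7 = 91
Difference = 91 - 64 = 27
= 27 semitones


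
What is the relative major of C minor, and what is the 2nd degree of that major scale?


Let's work it out.
The relative major shares the key signature and is a minor 3rd above the minor tonic
A minor 3rd above C is Eb
→ relative major of C minor is Eb major
Eb major scale: Eb F G Ab Bb C D
= Eb major; 2nd degree = F


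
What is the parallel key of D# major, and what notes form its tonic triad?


Let's work it out.
Parallel keys share the same tonic but differ in mode
D# major → parallel is D# minor
Tonic triad of D# minor = D# F# A#
= D# minor; triad = D# F# A#


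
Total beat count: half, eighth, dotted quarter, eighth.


Working:
Beat values:
  half = 2 beats
  eighth = 0.5 beats
  dotted quarter = 1.5 beats
  eighth = 0.5 beats
Sum = 2 + 0.5 + 1.5 + 0.5
= 4.5 beats


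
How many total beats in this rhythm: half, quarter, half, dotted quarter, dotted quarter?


Working:
Beat values:
  half = 2 beats
  quarter = 1 beat
  half = 2 beats
  dotted quarter = 1.5 beats
  dotted quarter = 1.5 beats
Sum = 2 + 1 + 2 + 1.5 + 1.5
= 8 beats


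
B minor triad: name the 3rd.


Working:
Minor triad = root + minor 3rd (3 semitones) + perfect 5th (7 semitones)
A triad on B stacks thirds, so the chord tones use letter names B-D-F
Root: B
Minor 3rd above B: D
Perfect 5th above B: F#
The 3rd = D


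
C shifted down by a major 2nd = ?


Step by step:
major 2nd: 2 letter names, 2 semitones
Letter: C - 1 → B
Pitch: C - 2 semitones, spelled as a B → Bb
= Bb


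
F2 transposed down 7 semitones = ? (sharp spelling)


Let's work it out.
F2: chromatic position 5 in octave 2 → absolute = 2×12 + 5 = 29
Transpose down 7: 29 - 7 = 22
22 = 1×12 + 10 → A# in octave 1
Result = A#1


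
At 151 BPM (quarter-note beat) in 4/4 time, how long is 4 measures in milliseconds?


Quarter-note beat duration = 60000 / 151 ms
Beats per measure (4/4) = 4
One measure = 4 × 60000 / 151 = 240000 / 151 ms
4 measures = 4 × 240000 / 151 = 960000 / 151
= 6357.6 ms


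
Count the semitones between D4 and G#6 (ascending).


Let's work it out.
Absolute semitone position = octave×12 + chromatic position
D4: 4×12 + 2 = 50
G#6: 6×12 + 8 = 80
Difference = 80 - 50 = 30
= 30 semitones


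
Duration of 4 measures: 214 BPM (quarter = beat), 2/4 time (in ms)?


Quarter-note beat duration = 60000 / 214 ms
Beats per measure (2/4) = 2
One measure = 2 × 60000 / 214 = 120000 / 214 ms
4 measures = 4 × 120000 / 214 = 480000 / 214
= 2243.0 ms


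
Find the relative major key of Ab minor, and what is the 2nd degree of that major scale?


Step by step:
The relative major shares the key signature and is a minor 3rd above the minor tonic
A minor 3rd above Ab is Cb
→ relative major of Ab minor is Cb major
Cb major scale: Cb Db Eb Fb Gb Ab Bb
= Cb major; 2nd degree = Db


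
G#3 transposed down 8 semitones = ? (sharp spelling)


Reasoning:
G#3: chromatic position 8 in octave 3 → absolute = 3×12 + 8 = 44
Transpose down 8: 44 - 8 = 36
36 = 3×12 + 0 → C in octave 3
Result = C3


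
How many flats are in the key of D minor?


Let's work it out.
Flat minor keys: A(0), D(1), G(2), C(3), F(4), Bb(5), Eb(6), Ab(7)
D minor has 1 flat
Order of flats: Bb Eb Ab Db Gb Cb Fb → first 1: Bb
= 1 flat


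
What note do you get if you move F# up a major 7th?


Let's work it out.
major 7th: 7 letter names, 11 semitones
Letter: F + 6 → E
Pitch: F# + 11 semitones, spelled as an E → E#
= E#


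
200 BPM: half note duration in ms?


One quarter-note beat = 60000 / BPM = 60000 / 200 ms
Half note = 2 × quarter note
Duration = 2 × 60000 / 200 = 120000 / 200
= 600.0 ms


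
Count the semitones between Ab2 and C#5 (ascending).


Solution.
Absolute semitone position = octave×12 + chromatic position
Ab2: 2×12 + 8 = 32
C#5: 5×12 + 1 = 61
Difference = 61 - 32 = 29
= 29 semitones


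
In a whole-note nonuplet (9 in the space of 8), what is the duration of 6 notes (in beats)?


Let's work it out.
Nonuplet: 9 notes occupy the space of 8 whole notes
Space = 8 × 4 = 32 beats
Each nonuplet note = 32 / 9 = 32/9 beats
6 notes = 6 × 32/9 = 64/3
= 64/3 beats


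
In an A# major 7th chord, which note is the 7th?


Major 7th chord = root + major 3rd + perfect 5th + major 7th
Seventh chords stack in thirds, so the letter names are A-C-E-G
Root: A#
Major 3rd above A#: C##
Perfect 5th above A#: E#
Major 7th above A#: G##
The 7th = G##


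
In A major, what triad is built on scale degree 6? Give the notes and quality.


Let's work it out.
A major scale: A B C# D E F# G#
Diatonic triad on degree 6 stacks scale notes 6, 1, 3: F# A C#
F#→A = 3 semitones; F#→C# = 7 semitones → minor triad
= F# A C# (minor)


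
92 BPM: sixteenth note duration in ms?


One quarter-note beat = 60000 / BPM = 60000 / 92 ms
Sixteenth note = 1/4 × quarter note
Duration = 1/4 × 60000 / 92 = 15000 / 92
= 163.0 ms


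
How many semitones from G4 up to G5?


Absolute semitone position = octave×12 + chromatic position
G4: 4×12 + 7 = 55
G5: 5×12 + 7 = 67
Difference = 67 - 55 = 12
= 12 semitones


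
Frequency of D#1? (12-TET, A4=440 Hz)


Solution.
f = 440 × 2^(n/12) where n = semitones from A4
D#1: -42 semitones from A4
f = 440 × 2^(-42/12)
f = 38.89 Hz


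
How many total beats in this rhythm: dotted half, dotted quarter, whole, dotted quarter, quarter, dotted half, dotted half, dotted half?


Beat values:
  dotted half = 3 beats
  dotted quarter = 1.5 beats
  whole = 4 beats
  dotted quarter = 1.5 beats
  quarter = 1 beat
  dotted half = 3 beats
  dotted half = 3 beats
  dotted half = 3 beats
Sum = 3 + 1.5 + 4 + 1.5 + 1 + 3 + 3 + 3
= 20 beats


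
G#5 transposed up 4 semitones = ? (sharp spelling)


Let's work it out.
G#5: chromatic position 8 in octave 5 → absolute = 5×12 + 8 = 68
Transpose up 4: 68 + 4 = 72
72 = 6×12 + 0 → C in octave 6
Result = C6


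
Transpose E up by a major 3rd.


major 3rd: 3 letter names, 4 semitones
Letter: E + 2 → G
Pitch: E + 4 semitones, spelled as a G → G#
= G#


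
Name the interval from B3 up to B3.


Solution.
Letter names: B → B spans 1 letter name → a unison
Semitones: B3 → B3 = 0 half-steps
A unison of 0 semitones is a perfect unison
= perfect unison


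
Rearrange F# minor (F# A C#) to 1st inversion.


Root position: F# A C#
1st inversion: move root up an octave
Bass note: A
Notes (bottom to top) = A C# F#


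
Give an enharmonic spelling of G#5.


Working:
Enharmonic notes sound the same pitch but are spelled with different letter names
G# and Ab name the same pitch class
= Ab5


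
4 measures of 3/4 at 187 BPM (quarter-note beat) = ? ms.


Quarter-note beat duration = 60000 / 187 ms
Beats per measure (3/4) = 3
One measure = 3 × 60000 / 187 = 180000 / 187 ms
4 measures = 4 × 180000 / 187 = 720000 / 187
= 3850.3 ms


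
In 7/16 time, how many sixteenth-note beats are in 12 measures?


Solution.
Time signature 7/16: the bottom number 16 means the sixteenth note gets one count
The top number 7 means 7 sixteenth-note beats per measure
Total = 7 × 12 measures
= 84 sixteenth-note beats


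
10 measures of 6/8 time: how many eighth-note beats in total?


Solution.
Time signature 6/8: the bottom number 8 means the eighth note gets one count
The top number 6 means 6 eighth-note beats per measure
Total = 6 × 10 measures
= 60 eighth-note beats


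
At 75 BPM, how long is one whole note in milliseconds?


Step by step:
One quarter-note beat = 60000 / BPM = 60000 / 75 ms
Whole note = 4 × quarter note
Duration = 4 × 60000 / 75 = 240000 / 75
= 3200.0 ms


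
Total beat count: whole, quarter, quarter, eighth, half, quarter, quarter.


Step by step:
Beat values:
  whole = 4 beats
  quarter = 1 beat
  quarter = 1 beat
  eighth = 0.5 beats
  half = 2 beats
  quarter = 1 beat
  quarter = 1 beat
Sum = 4 + 1 + 1 + 0.5 + 2 + 1 + 1
= 10.5 beats


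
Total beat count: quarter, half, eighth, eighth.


Reasoning:
Beat values:
  quarter = 1 beat
  half = 2 beats
  eighth = 0.5 beats
  eighth = 0.5 beats
Sum = 1 + 2 + 0.5 + 0.5
= 4 beats


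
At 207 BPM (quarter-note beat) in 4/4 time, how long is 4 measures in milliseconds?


Quarter-note beat duration = 60000 / 207 ms
Beats per measure (4/4) = 4
One measure = 4 × 60000 / 207 = 240000 / 207 ms
4 measures = 4 × 240000 / 207 = 960000 / 207
= 4637.7 ms


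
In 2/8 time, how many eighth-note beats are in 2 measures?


Working:
Time signature 2/8: the bottom number 8 means the eighth note gets one count
The top number 2 means 2 eighth-note beats per measure
Total = 2 × 2 measures
= 4 eighth-note beats


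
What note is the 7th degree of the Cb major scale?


Major scale pattern: W-W-H-W-W-W-H (2-2-1-2-2-2-1 semitones)
Starting from Cb:
  Cb + 2 semitones → Db
  Db + 2 semitones → Eb
  Eb + 1 semitone → Fb
  Fb + 2 semitones → Gb
  Gb + 2 semitones → Ab
  Ab + 2 semitones → Bb
  Bb + 1 semitone → Cb
Scale: Cb Db Eb Fb Gb Ab Bb
Degree 7 = Bb


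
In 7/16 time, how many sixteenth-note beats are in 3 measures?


Working:
Time signature 7/16: the bottom number 16 means the sixteenth note gets one count
The top number 7 means 7 sixteenth-note beats per measure
Total = 7 × 3 measures
= 21 sixteenth-note beats


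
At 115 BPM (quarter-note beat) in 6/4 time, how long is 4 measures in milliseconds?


Let's work it out.
Quarter-note beat duration = 60000 / 115 ms
Beats per measure (6/4) = 6
One measure = 6 × 60000 / 115 = 360000 / 115 ms
4 measures = 4 × 360000 / 115 = 1440000 / 115
= 12521.7 ms


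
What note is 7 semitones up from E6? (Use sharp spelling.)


Working:
E6: chromatic position 4 in octave 6 → absolute = 6×12 + 4 = 76
Transpose up 7: 76 + 7 = 83
83 = 6×12 + 11 → B in octave 6
Result = B6


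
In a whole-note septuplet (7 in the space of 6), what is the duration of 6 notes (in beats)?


Septuplet: 7 notes occupy the space of 6 whole notes
Space = 6 × 4 = 24 beats
Each septuplet note = 24 / 7 = 24/7 beats
6 notes = 6 × 24/7 = 144/7
= 144/7 beats


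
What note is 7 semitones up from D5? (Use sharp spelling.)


Step by step:
D5: chromatic position 2 in octave 5 → absolute = 5×12 + 2 = 62
Transpose up 7: 62 + 7 = 69
69 = 5×12 + 9 → A in octave 5
Result = A5


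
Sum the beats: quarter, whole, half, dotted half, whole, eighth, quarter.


Reasoning:
Beat values:
  quarter = 1 beat
  whole = 4 beats
  half = 2 beats
  dotted half = 3 beats
  whole = 4 beats
  eighth = 0.5 beats
  quarter = 1 beat
Sum = 1 + 4 + 2 + 3 + 4 + 0.5 + 1
= 15.5 beats


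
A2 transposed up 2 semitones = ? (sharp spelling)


A2: chromatic position 9 in octave 2 → absolute = 2×12 + 9 = 33
Transpose up 2: 33 + 2 = 35
35 = 2×12 + 11 → B in octave 2
Result = B2


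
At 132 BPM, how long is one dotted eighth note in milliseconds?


One quarter-note beat = 60000 / BPM = 60000 / 132 ms
Dotted eighth note = 3/4 × quarter note
Duration = 3/4 × 60000 / 132 = 45000 / 132
= 340.9 ms


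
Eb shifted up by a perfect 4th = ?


perfect 4th: 4 letter names, 5 semitones
Letter: E + 3 → A
Pitch: Eb + 5 semitones, spelled as an A → Ab
= Ab


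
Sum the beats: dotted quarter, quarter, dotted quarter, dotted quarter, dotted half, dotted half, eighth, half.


Reasoning:
Beat values:
  dotted quarter = 1.5 beats
  quarter = 1 beat
  dotted quarter = 1.5 beats
  dotted quarter = 1.5 beats
  dotted half = 3 beats
  dotted half = 3 beats
  eighth = 0.5 beats
  half = 2 beats
Sum = 1.5 + 1 + 1.5 + 1.5 + 3 + 3 + 0.5 + 2
= 14 beats


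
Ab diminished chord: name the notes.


Working:
Diminished triad = root + minor 3rd (3 semitones) + diminished 5th (6 semitones)
A triad on Ab stacks thirds, so the chord tones use letter names A-C-E
Root: Ab
Minor 3rd above Ab: Cb
Diminished 5th above Ab: Ebb
Chord = Ab Cb Ebb


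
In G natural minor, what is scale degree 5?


Natural minor scale pattern: W-H-W-W-H-W-W (2-1-2-2-1-2-2 semitones)
Starting from G:
  G + 2 semitones → A
  A + 1 semitone → Bb
  Bb + 2 semitones → C
  C + 2 semitones → D
  D + 1 semitone → Eb
  Eb + 2 semitones → F
  F + 2 semitones → G
Scale: G A Bb C D Eb F
Degree 5 = D


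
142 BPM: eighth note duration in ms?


Reasoning:
One quarter-note beat = 60000 / BPM = 60000 / 142 ms
Eighth note = 1/2 × quarter note
Duration = 1/2 × 60000 / 142 = 30000 / 142
= 211.3 ms


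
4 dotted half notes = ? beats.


Let's work it out.
Base half note = 2 beats
Dot 1 adds half the previous value: +1
One dotted half = 2 + 1 = 3
4 of them = 4 × 3 = 12
= 12 beats


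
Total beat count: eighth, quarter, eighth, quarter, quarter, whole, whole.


Let's work it out.
Beat values:
  eighth = 0.5 beats
  quarter = 1 beat
  eighth = 0.5 beats
  quarter = 1 beat
  quarter = 1 beat
  whole = 4 beats
  whole = 4 beats
Sum = 0.5 + 1 + 0.5 + 1 + 1 + 4 + 4
= 12 beats


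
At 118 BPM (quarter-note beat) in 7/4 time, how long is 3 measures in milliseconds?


Reasoning:
Quarter-note beat duration = 60000 / 118 ms
Beats per measure (7/4) = 7
One measure = 7 × 60000 / 118 = 420000 / 118 ms
3 measures = 3 × 420000 / 118 = 1260000 / 118
= 10678.0 ms


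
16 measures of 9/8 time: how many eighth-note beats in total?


Step by step:
Time signature 9/8: the bottom number 8 means the eighth note gets one count
The top number 9 means 9 eighth-note beats per measure
Total = 9 × 16 measures
= 144 eighth-note beats


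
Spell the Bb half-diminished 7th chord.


Let's work it out.
Half-diminished 7th chord = root + minor 3rd + diminished 5th + minor 7th
Seventh chords stack in thirds, so the letter names are B-D-F-A
Root: Bb
Minor 3rd above Bb: Db
Diminished 5th above Bb: Fb
Minor 7th above Bb: Ab
Chord = Bb Db Fb Ab


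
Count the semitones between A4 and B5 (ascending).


Solution.
Absolute semitone position = octave×12 + chromatic position
A4: 4×12 + 9 = 57
B5: 5×12 + 11 = 71
Difference = 71 - 57 = 14
= 14 semitones


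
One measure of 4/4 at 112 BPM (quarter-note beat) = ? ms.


Quarter-note beat duration = 60000 / 112 ms
Beats per measure (4/4) = 4
One measure = 4 × 60000 / 112 = 240000 / 112 ms
= 2142.9 ms


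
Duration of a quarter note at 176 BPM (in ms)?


Working:
One quarter-note beat = 60000 / BPM = 60000 / 176 ms
Duration = 60000 / 176
= 340.9 ms


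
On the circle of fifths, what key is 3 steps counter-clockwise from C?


Solution.
Each counter-clockwise step moves down a perfect 5th (= up a perfect 4th)
From C: C → F → Bb → Eb
= Eb


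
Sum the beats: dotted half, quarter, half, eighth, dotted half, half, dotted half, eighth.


Reasoning:
Beat values:
  dotted half = 3 beats
  quarter = 1 beat
  half = 2 beats
  eighth = 0.5 beats
  dotted half = 3 beats
  half = 2 beats
  dotted half = 3 beats
  eighth = 0.5 beats
Sum = 3 + 1 + 2 + 0.5 + 3 + 2 + 3 + 0.5
= 15 beats


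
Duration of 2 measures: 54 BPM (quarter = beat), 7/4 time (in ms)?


Step by step:
Quarter-note beat duration = 60000 / 54 ms
Beats per measure (7/4) = 7
One measure = 7 × 60000 / 54 = 420000 / 54 ms
2 measures = 2 × 420000 / 54 = 840000 / 54
= 15555.6 ms


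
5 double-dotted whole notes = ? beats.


Base whole note = 4 beats
Dot 1 adds half the previous value: +2
Dot 2 adds half the previous value: +1
One double-dotted whole = 4 + 2 + 1 = 7
5 of them = 5 × 7 = 35
= 35 beats


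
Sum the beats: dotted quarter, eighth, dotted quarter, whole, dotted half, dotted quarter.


Beat values:
  dotted quarter = 1.5 beats
  eighth = 0.5 beats
  dotted quarter = 1.5 beats
  whole = 4 beats
  dotted half = 3 beats
  dotted quarter = 1.5 beats
Sum = 1.5 + 0.5 + 1.5 + 4 + 3 + 1.5
= 12 beats


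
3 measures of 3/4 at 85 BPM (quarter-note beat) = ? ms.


Quarter-note beat duration = 60000 / 85 ms
Beats per measure (3/4) = 3
One measure = 3 × 60000 / 85 = 180000 / 85 ms
3 measures = 3 × 180000 / 85 = 540000 / 85
= 6352.9 ms


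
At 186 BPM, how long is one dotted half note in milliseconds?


Let's work it out.
One quarter-note beat = 60000 / BPM = 60000 / 186 ms
Dotted half note = 3 × quarter note
Duration = 3 × 60000 / 186 = 180000 / 186
= 967.7 ms


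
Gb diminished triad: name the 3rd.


Solution.
Diminished triad = root + minor 3rd (3 semitones) + diminished 5th (6 semitones)
A triad on Gb stacks thirds, so the chord tones use letter names G-B-D
Root: Gb
Minor 3rd above Gb: Bbb
Diminished 5th above Gb: Dbb
The 3rd = Bbb


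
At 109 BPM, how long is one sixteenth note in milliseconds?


Step by step:
One quarter-note beat = 60000 / BPM = 60000 / 109 ms
Sixteenth note = 1/4 × quarter note
Duration = 1/4 × 60000 / 109 = 15000 / 109
= 137.6 ms


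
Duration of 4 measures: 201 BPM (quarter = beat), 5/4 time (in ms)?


Quarter-note beat duration = 60000 / 201 ms
Beats per measure (5/4) = 5
One measure = 5 × 60000 / 201 = 300000 / 201 ms
4 measures = 4 × 300000 / 201 = 1200000 / 201
= 5970.1 ms


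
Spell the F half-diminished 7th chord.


Working:
Half-diminished 7th chord = root + minor 3rd + diminished 5th + minor 7th
Seventh chords stack in thirds, so the letter names are F-A-C-E
Root: F
Minor 3rd above F: Ab
Diminished 5th above F: Cb
Minor 7th above F: Eb
Chord = F Ab Cb Eb


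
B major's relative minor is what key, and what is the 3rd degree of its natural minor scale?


The relative minor shares the major's key signature and starts on its 6th degree
6th degree = a major 6th above the tonic; a major 6th above B is G#
→ relative minor of B major is G# minor
G# natural minor scale: G# A# B C# D# E F#
= G# minor; 3rd degree = B


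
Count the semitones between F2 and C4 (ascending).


Let's work it out.
Absolute semitone position = octave×12 + chromatic position
F2: 2×12 + 5 = 29
C4: 4×12 + 0 = 48
Difference = 48 - 29 = 19
= 19 semitones


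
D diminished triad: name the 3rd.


Diminished triad = root + minor 3rd (3 semitones) + diminished 5th (6 semitones)
A triad on D stacks thirds, so the chord tones use letter names D-F-A
Root: D
Minor 3rd above D: F
Diminished 5th above D: Ab
The 3rd = F


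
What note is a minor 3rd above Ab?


Reasoning:
A 3rd spans 3 letter names, so from A we land on C
A minor 3rd = 3 semitones above Ab
Spell C at that pitch: Cb
= Cb


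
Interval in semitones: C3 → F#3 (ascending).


Absolute semitone position = octave×12 + chromatic position
C3: 3×12 + 0 = 36
F#3: 3×12 + 6 = 42
Difference = 42 - 36 = 6
= 6 semitones


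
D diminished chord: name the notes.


Let's work it out.
Diminished triad = root + minor 3rd (3 semitones) + diminished 5th (6 semitones)
A triad on D stacks thirds, so the chord tones use letter names D-F-A
Root: D
Minor 3rd above D: F
Diminished 5th above D: Ab
Chord = D F Ab


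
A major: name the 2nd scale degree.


Working:
Major scale pattern: W-W-H-W-W-W-H (2-2-1-2-2-2-1 semitones)
Starting from A:
  A + 2 semitones → B
  B + 2 semitones → C#
  C# + 1 semitone → D
  D + 2 semitones → E
  E + 2 semitones → F#
  F# + 2 semitones → G#
  G# + 1 semitone → A
Scale: A B C# D E F# G#
Degree 2 = B


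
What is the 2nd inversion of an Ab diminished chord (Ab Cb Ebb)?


Let's work it out.
Root position: Ab Cb Ebb
2nd inversion: move root and 3rd up an octave
Bass note: Ebb
Notes (bottom to top) = Ebb Ab Cb


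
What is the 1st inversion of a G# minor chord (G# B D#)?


Root position: G# B D#
1st inversion: move root up an octave
Bass note: B
Notes (bottom to top) = B D# G#


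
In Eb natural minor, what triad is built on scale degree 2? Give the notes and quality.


Step by step:
Eb natural minor scale: Eb F Gb Ab Bb Cb Db
Diatonic triad on degree 2 stacks scale notes 2, 4, 6: F Ab Cb
F→Ab = 3 semitones; F→Cb = 6 semitones → diminished triad
= F Ab Cb (diminished)


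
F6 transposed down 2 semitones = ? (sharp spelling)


Let's work it out.
F6: chromatic position 5 in octave 6 → absolute = 6×12 + 5 = 77
Transpose down 2: 77 - 2 = 75
75 = 6×12 + 3 → D# in octave 6
Result = D#6


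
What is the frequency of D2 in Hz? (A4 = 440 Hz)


Working:
f = 440 × 2^(n/12) where n = semitones from A4
D2: -31 semitones from A4
f = 440 × 2^(-31/12)
f = 73.42 Hz


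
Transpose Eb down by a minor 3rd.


Reasoning:
minor 3rd: 3 letter names, 3 semitones
Letter: E - 2 → C
Pitch: Eb - 3 semitones, spelled as a C → C
= C


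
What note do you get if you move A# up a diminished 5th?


diminished 5th: 5 letter names, 6 semitones
Letter: A + 4 → E
Pitch: A# + 6 semitones, spelled as an E → E
= E


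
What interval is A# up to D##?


Let's work it out.
Letter names: A → D spans 4 letter names → a 4th
Semitones: A# → D## = 6 half-steps
A 4th of 6 semitones is an augmented 4th
= augmented 4th


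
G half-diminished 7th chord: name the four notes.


Half-diminished 7th chord = root + minor 3rd + diminished 5th + minor 7th
Seventh chords stack in thirds, so the letter names are G-B-D-F
Root: G
Minor 3rd above G: Bb
Diminished 5th above G: Db
Minor 7th above G: F
Chord = G Bb Db F


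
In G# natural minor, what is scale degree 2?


Step by step:
Natural minor scale pattern: W-H-W-W-H-W-W (2-1-2-2-1-2-2 semitones)
Starting from G#:
  G# + 2 semitones → A#
  A# + 1 semitone → B
  B + 2 semitones → C#
  C# + 2 semitones → D#
  D# + 1 semitone → E
  E + 2 semitones → F#
  F# + 2 semitones → G#
Scale: G# A# B C# D# E F#
Degree 2 = A#


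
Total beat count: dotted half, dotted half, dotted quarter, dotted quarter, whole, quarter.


Solution.
Beat values:
  dotted half = 3 beats
  dotted half = 3 beats
  dotted quarter = 1.5 beats
  dotted quarter = 1.5 beats
  whole = 4 beats
  quarter = 1 beat
Sum = 3 + 3 + 1.5 + 1.5 + 4 + 1
= 14 beats


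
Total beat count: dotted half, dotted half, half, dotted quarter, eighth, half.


Step by step:
Beat values:
  dotted half = 3 beats
  dotted half = 3 beats
  half = 2 beats
  dotted quarter = 1.5 beats
  eighth = 0.5 beats
  half = 2 beats
Sum = 3 + 3 + 2 + 1.5 + 0.5 + 2
= 12 beats


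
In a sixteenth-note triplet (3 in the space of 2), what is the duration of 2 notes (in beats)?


Reasoning:
Triplet: 3 notes occupy the space of 2 sixteenth notes
Space = 2 × 1/4 = 1/2 beats
Each triplet note = 1/2 / 3 = 1/6 beats
2 notes = 2 × 1/6 = 1/3
= 1/3 beats


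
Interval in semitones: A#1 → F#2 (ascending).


Absolute semitone position = octave×12 + chromatic position
A#1: 1×12 + 10 = 22
F#2: 2×12 + 6 = 30
Difference = 30 - 22 = 8
= 8 semitones


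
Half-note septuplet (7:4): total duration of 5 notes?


Working:
Septuplet: 7 notes occupy the space of 4 half notes
Space = 4 × 2 = 8 beats
Each septuplet note = 8 / 7 = 8/7 beats
5 notes = 5 × 8/7 = 40/7
= 40/7 beats


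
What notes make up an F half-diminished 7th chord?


Half-diminished 7th chord = root + minor 3rd + diminished 5th + minor 7th
Seventh chords stack in thirds, so the letter names are F-A-C-E
Root: F
Minor 3rd above F: Ab
Diminished 5th above F: Cb
Minor 7th above F: Eb
Chord = F Ab Cb Eb


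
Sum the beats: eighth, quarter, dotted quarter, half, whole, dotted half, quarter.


Solution.
Beat values:
  eighth = 0.5 beats
  quarter = 1 beat
  dotted quarter = 1.5 beats
  half = 2 beats
  whole = 4 beats
  dotted half = 3 beats
  quarter = 1 beat
Sum = 0.5 + 1 + 1.5 + 2 + 4 + 3 + 1
= 13 beats


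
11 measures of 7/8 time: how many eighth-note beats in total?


Time signature 7/8: the bottom number 8 means the eighth note gets one count
The top number 7 means 7 eighth-note beats per measure
Total = 7 × 11 measures
= 77 eighth-note beats


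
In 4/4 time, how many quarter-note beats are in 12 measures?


Solution.
Time signature 4/4: the bottom number 4 means the quarter note gets one count
The top number 4 means 4 quarter-note beats per measure
Total = 4 × 12 measures
= 48 quarter-note beats


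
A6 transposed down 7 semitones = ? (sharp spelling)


Step by step:
A6: chromatic position 9 in octave 6 → absolute = 6×12 + 9 = 81
Transpose down 7: 81 - 7 = 74
74 = 6×12 + 2 → D in octave 6
Result = D6


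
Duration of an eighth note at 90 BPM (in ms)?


Solution.
One quarter-note beat = 60000 / BPM = 60000 / 90 ms
Eighth note = 1/2 × quarter note
Duration = 1/2 × 60000 / 90 = 30000 / 90
= 333.3 ms


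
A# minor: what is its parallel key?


Let's work it out.
Parallel keys share the same tonic but differ in mode
A# minor → parallel is A# major
= A# major


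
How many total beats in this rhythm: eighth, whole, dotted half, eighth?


Reasoning:
Beat values:
  eighth = 0.5 beats
  whole = 4 beats
  dotted half = 3 beats
  eighth = 0.5 beats
Sum = 0.5 + 4 + 3 + 0.5
= 8 beats


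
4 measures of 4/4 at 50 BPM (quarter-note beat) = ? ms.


Let's work it out.
Quarter-note beat duration = 60000 / 50 ms
Beats per measure (4/4) = 4
One measure = 4 × 60000 / 50 = 240000 / 50 ms
4 measures = 4 × 240000 / 50 = 960000 / 50
= 19200.0 ms


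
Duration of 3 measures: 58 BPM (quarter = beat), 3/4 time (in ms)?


Quarter-note beat duration = 60000 / 58 ms
Beats per measure (3/4) = 3
One measure = 3 × 60000 / 58 = 180000 / 58 ms
3 measures = 3 × 180000 / 58 = 540000 / 58
= 9310.3 ms


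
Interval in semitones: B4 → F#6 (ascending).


Working:
Absolute semitone position = octave×12 + chromatic position
B4: 4×12 + 11 = 59
F#6: 6×12 + 6 = 78
Difference = 78 - 59 = 19
= 19 semitones


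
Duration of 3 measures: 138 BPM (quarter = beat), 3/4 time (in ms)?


Let's work it out.
Quarter-note beat duration = 60000 / 138 ms
Beats per measure (3/4) = 3
One measure = 3 × 60000 / 138 = 180000 / 138 ms
3 measures = 3 × 180000 / 138 = 540000 / 138
= 3913.0 ms


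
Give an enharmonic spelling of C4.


Solution.
Enharmonic notes sound the same pitch but are spelled with different letter names
C and B# name the same pitch class
Octave numbers change at C, so C4 = B#3
= B#3


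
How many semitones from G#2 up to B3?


Let's work it out.
Absolute semitone position = octave×12 + chromatic position
G#2: 2×12 + 8 = 32
B3: 3×12 + 11 = 47
Difference = 47 - 32 = 15
= 15 semitones


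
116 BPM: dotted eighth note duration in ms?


Let's work it out.
One quarter-note beat = 60000 / BPM = 60000 / 116 ms
Dotted eighth note = 3/4 × quarter note
Duration = 3/4 × 60000 / 116 = 45000 / 116
= 387.9 ms


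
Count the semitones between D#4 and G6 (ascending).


Absolute semitone position = octave×12 + chromatic position
D#4: 4×12 + 3 = 51
G6: 6×12 + 7 = 79
Difference = 79 - 51 = 28
= 28 semitones


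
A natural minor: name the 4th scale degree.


Natural minor scale pattern: W-H-W-W-H-W-W (2-1-2-2-1-2-2 semitones)
Starting from A:
  A + 2 semitones → B
  B + 1 semitone → C
  C + 2 semitones → D
  D + 2 semitones → E
  E + 1 semitone → F
  F + 2 semitones → G
  G + 2 semitones → A
Scale: A B C D E F G
Degree 4 = D


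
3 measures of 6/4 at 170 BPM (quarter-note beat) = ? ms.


Quarter-note beat duration = 60000 / 170 ms
Beats per measure (6/4) = 6
One measure = 6 × 60000 / 170 = 360000 / 170 ms
3 measures = 3 × 360000 / 170 = 1080000 / 170
= 6352.9 ms


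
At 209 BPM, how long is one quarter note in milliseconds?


Working:
One quarter-note beat = 60000 / BPM = 60000 / 209 ms
Duration = 60000 / 209
= 287.1 ms


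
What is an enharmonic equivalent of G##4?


Let's work it out.
Enharmonic notes sound the same pitch but are spelled with different letter names
G## and A name the same pitch class
= A4


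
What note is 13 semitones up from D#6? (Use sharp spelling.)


Step by step:
D#6: chromatic position 3 in octave 6 → absolute = 6×12 + 3 = 75
Transpose up 13: 75 + 13 = 88
88 = 7×12 + 4 → E in octave 7
Result = E7
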